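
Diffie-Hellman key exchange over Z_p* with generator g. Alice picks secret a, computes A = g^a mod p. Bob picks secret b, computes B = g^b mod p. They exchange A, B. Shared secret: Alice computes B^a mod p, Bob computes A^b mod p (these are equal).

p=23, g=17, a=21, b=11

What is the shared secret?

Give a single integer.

Answer: 22

Derivation:
A = 17^21 mod 23  (bits of 21 = 10101)
  bit 0 = 1: r = r^2 * 17 mod 23 = 1^2 * 17 = 1*17 = 17
  bit 1 = 0: r = r^2 mod 23 = 17^2 = 13
  bit 2 = 1: r = r^2 * 17 mod 23 = 13^2 * 17 = 8*17 = 21
  bit 3 = 0: r = r^2 mod 23 = 21^2 = 4
  bit 4 = 1: r = r^2 * 17 mod 23 = 4^2 * 17 = 16*17 = 19
  -> A = 19
B = 17^11 mod 23  (bits of 11 = 1011)
  bit 0 = 1: r = r^2 * 17 mod 23 = 1^2 * 17 = 1*17 = 17
  bit 1 = 0: r = r^2 mod 23 = 17^2 = 13
  bit 2 = 1: r = r^2 * 17 mod 23 = 13^2 * 17 = 8*17 = 21
  bit 3 = 1: r = r^2 * 17 mod 23 = 21^2 * 17 = 4*17 = 22
  -> B = 22
s = B^a = 22^21 mod 23  (bits of 21 = 10101)
  bit 0 = 1: r = r^2 * 22 mod 23 = 1^2 * 22 = 1*22 = 22
  bit 1 = 0: r = r^2 mod 23 = 22^2 = 1
  bit 2 = 1: r = r^2 * 22 mod 23 = 1^2 * 22 = 1*22 = 22
  bit 3 = 0: r = r^2 mod 23 = 22^2 = 1
  bit 4 = 1: r = r^2 * 22 mod 23 = 1^2 * 22 = 1*22 = 22
  -> s = B^a = 22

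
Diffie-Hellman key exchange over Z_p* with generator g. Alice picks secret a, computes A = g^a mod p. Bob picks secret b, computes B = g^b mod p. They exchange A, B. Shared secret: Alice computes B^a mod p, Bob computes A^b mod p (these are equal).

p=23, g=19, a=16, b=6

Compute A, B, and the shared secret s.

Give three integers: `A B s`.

A = 19^16 mod 23  (bits of 16 = 10000)
  bit 0 = 1: r = r^2 * 19 mod 23 = 1^2 * 19 = 1*19 = 19
  bit 1 = 0: r = r^2 mod 23 = 19^2 = 16
  bit 2 = 0: r = r^2 mod 23 = 16^2 = 3
  bit 3 = 0: r = r^2 mod 23 = 3^2 = 9
  bit 4 = 0: r = r^2 mod 23 = 9^2 = 12
  -> A = 12
B = 19^6 mod 23  (bits of 6 = 110)
  bit 0 = 1: r = r^2 * 19 mod 23 = 1^2 * 19 = 1*19 = 19
  bit 1 = 1: r = r^2 * 19 mod 23 = 19^2 * 19 = 16*19 = 5
  bit 2 = 0: r = r^2 mod 23 = 5^2 = 2
  -> B = 2
s = B^a = 2^16 mod 23  (bits of 16 = 10000)
  bit 0 = 1: r = r^2 * 2 mod 23 = 1^2 * 2 = 1*2 = 2
  bit 1 = 0: r = r^2 mod 23 = 2^2 = 4
  bit 2 = 0: r = r^2 mod 23 = 4^2 = 16
  bit 3 = 0: r = r^2 mod 23 = 16^2 = 3
  bit 4 = 0: r = r^2 mod 23 = 3^2 = 9
  -> s = B^a = 9

Answer: 12 2 9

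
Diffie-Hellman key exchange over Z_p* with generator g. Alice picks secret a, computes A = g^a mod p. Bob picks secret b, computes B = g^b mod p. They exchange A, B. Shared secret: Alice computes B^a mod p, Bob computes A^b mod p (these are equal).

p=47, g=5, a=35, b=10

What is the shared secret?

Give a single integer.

A = 5^35 mod 47  (bits of 35 = 100011)
  bit 0 = 1: r = r^2 * 5 mod 47 = 1^2 * 5 = 1*5 = 5
  bit 1 = 0: r = r^2 mod 47 = 5^2 = 25
  bit 2 = 0: r = r^2 mod 47 = 25^2 = 14
  bit 3 = 0: r = r^2 mod 47 = 14^2 = 8
  bit 4 = 1: r = r^2 * 5 mod 47 = 8^2 * 5 = 17*5 = 38
  bit 5 = 1: r = r^2 * 5 mod 47 = 38^2 * 5 = 34*5 = 29
  -> A = 29
B = 5^10 mod 47  (bits of 10 = 1010)
  bit 0 = 1: r = r^2 * 5 mod 47 = 1^2 * 5 = 1*5 = 5
  bit 1 = 0: r = r^2 mod 47 = 5^2 = 25
  bit 2 = 1: r = r^2 * 5 mod 47 = 25^2 * 5 = 14*5 = 23
  bit 3 = 0: r = r^2 mod 47 = 23^2 = 12
  -> B = 12
s = B^a = 12^35 mod 47  (bits of 35 = 100011)
  bit 0 = 1: r = r^2 * 12 mod 47 = 1^2 * 12 = 1*12 = 12
  bit 1 = 0: r = r^2 mod 47 = 12^2 = 3
  bit 2 = 0: r = r^2 mod 47 = 3^2 = 9
  bit 3 = 0: r = r^2 mod 47 = 9^2 = 34
  bit 4 = 1: r = r^2 * 12 mod 47 = 34^2 * 12 = 28*12 = 7
  bit 5 = 1: r = r^2 * 12 mod 47 = 7^2 * 12 = 2*12 = 24
  -> s = B^a = 24

Answer: 24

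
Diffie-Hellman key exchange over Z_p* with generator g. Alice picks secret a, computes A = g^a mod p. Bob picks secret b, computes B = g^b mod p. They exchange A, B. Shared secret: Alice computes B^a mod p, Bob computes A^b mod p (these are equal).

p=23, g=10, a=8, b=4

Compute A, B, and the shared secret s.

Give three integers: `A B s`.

A = 10^8 mod 23  (bits of 8 = 1000)
  bit 0 = 1: r = r^2 * 10 mod 23 = 1^2 * 10 = 1*10 = 10
  bit 1 = 0: r = r^2 mod 23 = 10^2 = 8
  bit 2 = 0: r = r^2 mod 23 = 8^2 = 18
  bit 3 = 0: r = r^2 mod 23 = 18^2 = 2
  -> A = 2
B = 10^4 mod 23  (bits of 4 = 100)
  bit 0 = 1: r = r^2 * 10 mod 23 = 1^2 * 10 = 1*10 = 10
  bit 1 = 0: r = r^2 mod 23 = 10^2 = 8
  bit 2 = 0: r = r^2 mod 23 = 8^2 = 18
  -> B = 18
s = B^a = 18^8 mod 23  (bits of 8 = 1000)
  bit 0 = 1: r = r^2 * 18 mod 23 = 1^2 * 18 = 1*18 = 18
  bit 1 = 0: r = r^2 mod 23 = 18^2 = 2
  bit 2 = 0: r = r^2 mod 23 = 2^2 = 4
  bit 3 = 0: r = r^2 mod 23 = 4^2 = 16
  -> s = B^a = 16

Answer: 2 18 16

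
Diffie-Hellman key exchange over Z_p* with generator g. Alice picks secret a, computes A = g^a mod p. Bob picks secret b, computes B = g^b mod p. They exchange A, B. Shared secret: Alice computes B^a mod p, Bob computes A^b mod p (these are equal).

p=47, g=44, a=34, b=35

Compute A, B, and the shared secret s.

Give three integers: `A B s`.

A = 44^34 mod 47  (bits of 34 = 100010)
  bit 0 = 1: r = r^2 * 44 mod 47 = 1^2 * 44 = 1*44 = 44
  bit 1 = 0: r = r^2 mod 47 = 44^2 = 9
  bit 2 = 0: r = r^2 mod 47 = 9^2 = 34
  bit 3 = 0: r = r^2 mod 47 = 34^2 = 28
  bit 4 = 1: r = r^2 * 44 mod 47 = 28^2 * 44 = 32*44 = 45
  bit 5 = 0: r = r^2 mod 47 = 45^2 = 4
  -> A = 4
B = 44^35 mod 47  (bits of 35 = 100011)
  bit 0 = 1: r = r^2 * 44 mod 47 = 1^2 * 44 = 1*44 = 44
  bit 1 = 0: r = r^2 mod 47 = 44^2 = 9
  bit 2 = 0: r = r^2 mod 47 = 9^2 = 34
  bit 3 = 0: r = r^2 mod 47 = 34^2 = 28
  bit 4 = 1: r = r^2 * 44 mod 47 = 28^2 * 44 = 32*44 = 45
  bit 5 = 1: r = r^2 * 44 mod 47 = 45^2 * 44 = 4*44 = 35
  -> B = 35
s = B^a = 35^34 mod 47  (bits of 34 = 100010)
  bit 0 = 1: r = r^2 * 35 mod 47 = 1^2 * 35 = 1*35 = 35
  bit 1 = 0: r = r^2 mod 47 = 35^2 = 3
  bit 2 = 0: r = r^2 mod 47 = 3^2 = 9
  bit 3 = 0: r = r^2 mod 47 = 9^2 = 34
  bit 4 = 1: r = r^2 * 35 mod 47 = 34^2 * 35 = 28*35 = 40
  bit 5 = 0: r = r^2 mod 47 = 40^2 = 2
  -> s = B^a = 2

Answer: 4 35 2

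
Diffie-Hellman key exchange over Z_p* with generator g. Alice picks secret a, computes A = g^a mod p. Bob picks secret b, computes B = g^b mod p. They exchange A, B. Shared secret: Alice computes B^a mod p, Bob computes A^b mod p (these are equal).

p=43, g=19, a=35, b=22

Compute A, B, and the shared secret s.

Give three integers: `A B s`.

A = 19^35 mod 43  (bits of 35 = 100011)
  bit 0 = 1: r = r^2 * 19 mod 43 = 1^2 * 19 = 1*19 = 19
  bit 1 = 0: r = r^2 mod 43 = 19^2 = 17
  bit 2 = 0: r = r^2 mod 43 = 17^2 = 31
  bit 3 = 0: r = r^2 mod 43 = 31^2 = 15
  bit 4 = 1: r = r^2 * 19 mod 43 = 15^2 * 19 = 10*19 = 18
  bit 5 = 1: r = r^2 * 19 mod 43 = 18^2 * 19 = 23*19 = 7
  -> A = 7
B = 19^22 mod 43  (bits of 22 = 10110)
  bit 0 = 1: r = r^2 * 19 mod 43 = 1^2 * 19 = 1*19 = 19
  bit 1 = 0: r = r^2 mod 43 = 19^2 = 17
  bit 2 = 1: r = r^2 * 19 mod 43 = 17^2 * 19 = 31*19 = 30
  bit 3 = 1: r = r^2 * 19 mod 43 = 30^2 * 19 = 40*19 = 29
  bit 4 = 0: r = r^2 mod 43 = 29^2 = 24
  -> B = 24
s = B^a = 24^35 mod 43  (bits of 35 = 100011)
  bit 0 = 1: r = r^2 * 24 mod 43 = 1^2 * 24 = 1*24 = 24
  bit 1 = 0: r = r^2 mod 43 = 24^2 = 17
  bit 2 = 0: r = r^2 mod 43 = 17^2 = 31
  bit 3 = 0: r = r^2 mod 43 = 31^2 = 15
  bit 4 = 1: r = r^2 * 24 mod 43 = 15^2 * 24 = 10*24 = 25
  bit 5 = 1: r = r^2 * 24 mod 43 = 25^2 * 24 = 23*24 = 36
  -> s = B^a = 36

Answer: 7 24 36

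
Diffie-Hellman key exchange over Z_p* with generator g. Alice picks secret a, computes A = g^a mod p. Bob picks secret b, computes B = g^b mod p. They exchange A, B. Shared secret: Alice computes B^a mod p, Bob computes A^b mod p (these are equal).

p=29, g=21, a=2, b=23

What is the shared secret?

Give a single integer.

Answer: 22

Derivation:
A = 21^2 mod 29  (bits of 2 = 10)
  bit 0 = 1: r = r^2 * 21 mod 29 = 1^2 * 21 = 1*21 = 21
  bit 1 = 0: r = r^2 mod 29 = 21^2 = 6
  -> A = 6
B = 21^23 mod 29  (bits of 23 = 10111)
  bit 0 = 1: r = r^2 * 21 mod 29 = 1^2 * 21 = 1*21 = 21
  bit 1 = 0: r = r^2 mod 29 = 21^2 = 6
  bit 2 = 1: r = r^2 * 21 mod 29 = 6^2 * 21 = 7*21 = 2
  bit 3 = 1: r = r^2 * 21 mod 29 = 2^2 * 21 = 4*21 = 26
  bit 4 = 1: r = r^2 * 21 mod 29 = 26^2 * 21 = 9*21 = 15
  -> B = 15
s = B^a = 15^2 mod 29  (bits of 2 = 10)
  bit 0 = 1: r = r^2 * 15 mod 29 = 1^2 * 15 = 1*15 = 15
  bit 1 = 0: r = r^2 mod 29 = 15^2 = 22
  -> s = B^a = 22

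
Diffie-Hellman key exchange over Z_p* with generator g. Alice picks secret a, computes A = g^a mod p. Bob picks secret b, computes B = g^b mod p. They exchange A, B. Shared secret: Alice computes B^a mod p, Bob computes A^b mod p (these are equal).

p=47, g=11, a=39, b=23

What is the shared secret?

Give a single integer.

Answer: 46

Derivation:
A = 11^39 mod 47  (bits of 39 = 100111)
  bit 0 = 1: r = r^2 * 11 mod 47 = 1^2 * 11 = 1*11 = 11
  bit 1 = 0: r = r^2 mod 47 = 11^2 = 27
  bit 2 = 0: r = r^2 mod 47 = 27^2 = 24
  bit 3 = 1: r = r^2 * 11 mod 47 = 24^2 * 11 = 12*11 = 38
  bit 4 = 1: r = r^2 * 11 mod 47 = 38^2 * 11 = 34*11 = 45
  bit 5 = 1: r = r^2 * 11 mod 47 = 45^2 * 11 = 4*11 = 44
  -> A = 44
B = 11^23 mod 47  (bits of 23 = 10111)
  bit 0 = 1: r = r^2 * 11 mod 47 = 1^2 * 11 = 1*11 = 11
  bit 1 = 0: r = r^2 mod 47 = 11^2 = 27
  bit 2 = 1: r = r^2 * 11 mod 47 = 27^2 * 11 = 24*11 = 29
  bit 3 = 1: r = r^2 * 11 mod 47 = 29^2 * 11 = 42*11 = 39
  bit 4 = 1: r = r^2 * 11 mod 47 = 39^2 * 11 = 17*11 = 46
  -> B = 46
s = B^a = 46^39 mod 47  (bits of 39 = 100111)
  bit 0 = 1: r = r^2 * 46 mod 47 = 1^2 * 46 = 1*46 = 46
  bit 1 = 0: r = r^2 mod 47 = 46^2 = 1
  bit 2 = 0: r = r^2 mod 47 = 1^2 = 1
  bit 3 = 1: r = r^2 * 46 mod 47 = 1^2 * 46 = 1*46 = 46
  bit 4 = 1: r = r^2 * 46 mod 47 = 46^2 * 46 = 1*46 = 46
  bit 5 = 1: r = r^2 * 46 mod 47 = 46^2 * 46 = 1*46 = 46
  -> s = B^a = 46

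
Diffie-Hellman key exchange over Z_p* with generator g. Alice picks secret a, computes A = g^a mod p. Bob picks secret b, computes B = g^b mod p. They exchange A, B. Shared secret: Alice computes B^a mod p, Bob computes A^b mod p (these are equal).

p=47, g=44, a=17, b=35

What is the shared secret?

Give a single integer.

A = 44^17 mod 47  (bits of 17 = 10001)
  bit 0 = 1: r = r^2 * 44 mod 47 = 1^2 * 44 = 1*44 = 44
  bit 1 = 0: r = r^2 mod 47 = 44^2 = 9
  bit 2 = 0: r = r^2 mod 47 = 9^2 = 34
  bit 3 = 0: r = r^2 mod 47 = 34^2 = 28
  bit 4 = 1: r = r^2 * 44 mod 47 = 28^2 * 44 = 32*44 = 45
  -> A = 45
B = 44^35 mod 47  (bits of 35 = 100011)
  bit 0 = 1: r = r^2 * 44 mod 47 = 1^2 * 44 = 1*44 = 44
  bit 1 = 0: r = r^2 mod 47 = 44^2 = 9
  bit 2 = 0: r = r^2 mod 47 = 9^2 = 34
  bit 3 = 0: r = r^2 mod 47 = 34^2 = 28
  bit 4 = 1: r = r^2 * 44 mod 47 = 28^2 * 44 = 32*44 = 45
  bit 5 = 1: r = r^2 * 44 mod 47 = 45^2 * 44 = 4*44 = 35
  -> B = 35
s = B^a = 35^17 mod 47  (bits of 17 = 10001)
  bit 0 = 1: r = r^2 * 35 mod 47 = 1^2 * 35 = 1*35 = 35
  bit 1 = 0: r = r^2 mod 47 = 35^2 = 3
  bit 2 = 0: r = r^2 mod 47 = 3^2 = 9
  bit 3 = 0: r = r^2 mod 47 = 9^2 = 34
  bit 4 = 1: r = r^2 * 35 mod 47 = 34^2 * 35 = 28*35 = 40
  -> s = B^a = 40

Answer: 40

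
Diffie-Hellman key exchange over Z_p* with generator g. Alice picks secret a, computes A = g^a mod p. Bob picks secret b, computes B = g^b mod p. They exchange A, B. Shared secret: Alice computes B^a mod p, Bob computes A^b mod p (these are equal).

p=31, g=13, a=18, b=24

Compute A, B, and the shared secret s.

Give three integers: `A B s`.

A = 13^18 mod 31  (bits of 18 = 10010)
  bit 0 = 1: r = r^2 * 13 mod 31 = 1^2 * 13 = 1*13 = 13
  bit 1 = 0: r = r^2 mod 31 = 13^2 = 14
  bit 2 = 0: r = r^2 mod 31 = 14^2 = 10
  bit 3 = 1: r = r^2 * 13 mod 31 = 10^2 * 13 = 7*13 = 29
  bit 4 = 0: r = r^2 mod 31 = 29^2 = 4
  -> A = 4
B = 13^24 mod 31  (bits of 24 = 11000)
  bit 0 = 1: r = r^2 * 13 mod 31 = 1^2 * 13 = 1*13 = 13
  bit 1 = 1: r = r^2 * 13 mod 31 = 13^2 * 13 = 14*13 = 27
  bit 2 = 0: r = r^2 mod 31 = 27^2 = 16
  bit 3 = 0: r = r^2 mod 31 = 16^2 = 8
  bit 4 = 0: r = r^2 mod 31 = 8^2 = 2
  -> B = 2
s = B^a = 2^18 mod 31  (bits of 18 = 10010)
  bit 0 = 1: r = r^2 * 2 mod 31 = 1^2 * 2 = 1*2 = 2
  bit 1 = 0: r = r^2 mod 31 = 2^2 = 4
  bit 2 = 0: r = r^2 mod 31 = 4^2 = 16
  bit 3 = 1: r = r^2 * 2 mod 31 = 16^2 * 2 = 8*2 = 16
  bit 4 = 0: r = r^2 mod 31 = 16^2 = 8
  -> s = B^a = 8

Answer: 4 2 8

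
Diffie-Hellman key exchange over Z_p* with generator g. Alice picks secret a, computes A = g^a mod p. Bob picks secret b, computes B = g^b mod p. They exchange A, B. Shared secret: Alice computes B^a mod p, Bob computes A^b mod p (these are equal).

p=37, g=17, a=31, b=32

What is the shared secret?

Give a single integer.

A = 17^31 mod 37  (bits of 31 = 11111)
  bit 0 = 1: r = r^2 * 17 mod 37 = 1^2 * 17 = 1*17 = 17
  bit 1 = 1: r = r^2 * 17 mod 37 = 17^2 * 17 = 30*17 = 29
  bit 2 = 1: r = r^2 * 17 mod 37 = 29^2 * 17 = 27*17 = 15
  bit 3 = 1: r = r^2 * 17 mod 37 = 15^2 * 17 = 3*17 = 14
  bit 4 = 1: r = r^2 * 17 mod 37 = 14^2 * 17 = 11*17 = 2
  -> A = 2
B = 17^32 mod 37  (bits of 32 = 100000)
  bit 0 = 1: r = r^2 * 17 mod 37 = 1^2 * 17 = 1*17 = 17
  bit 1 = 0: r = r^2 mod 37 = 17^2 = 30
  bit 2 = 0: r = r^2 mod 37 = 30^2 = 12
  bit 3 = 0: r = r^2 mod 37 = 12^2 = 33
  bit 4 = 0: r = r^2 mod 37 = 33^2 = 16
  bit 5 = 0: r = r^2 mod 37 = 16^2 = 34
  -> B = 34
s = B^a = 34^31 mod 37  (bits of 31 = 11111)
  bit 0 = 1: r = r^2 * 34 mod 37 = 1^2 * 34 = 1*34 = 34
  bit 1 = 1: r = r^2 * 34 mod 37 = 34^2 * 34 = 9*34 = 10
  bit 2 = 1: r = r^2 * 34 mod 37 = 10^2 * 34 = 26*34 = 33
  bit 3 = 1: r = r^2 * 34 mod 37 = 33^2 * 34 = 16*34 = 26
  bit 4 = 1: r = r^2 * 34 mod 37 = 26^2 * 34 = 10*34 = 7
  -> s = B^a = 7

Answer: 7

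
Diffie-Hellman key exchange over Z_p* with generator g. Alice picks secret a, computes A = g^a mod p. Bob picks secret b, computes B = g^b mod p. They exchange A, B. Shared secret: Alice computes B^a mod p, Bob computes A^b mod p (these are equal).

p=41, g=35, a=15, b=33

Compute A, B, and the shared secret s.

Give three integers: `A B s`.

A = 35^15 mod 41  (bits of 15 = 1111)
  bit 0 = 1: r = r^2 * 35 mod 41 = 1^2 * 35 = 1*35 = 35
  bit 1 = 1: r = r^2 * 35 mod 41 = 35^2 * 35 = 36*35 = 30
  bit 2 = 1: r = r^2 * 35 mod 41 = 30^2 * 35 = 39*35 = 12
  bit 3 = 1: r = r^2 * 35 mod 41 = 12^2 * 35 = 21*35 = 38
  -> A = 38
B = 35^33 mod 41  (bits of 33 = 100001)
  bit 0 = 1: r = r^2 * 35 mod 41 = 1^2 * 35 = 1*35 = 35
  bit 1 = 0: r = r^2 mod 41 = 35^2 = 36
  bit 2 = 0: r = r^2 mod 41 = 36^2 = 25
  bit 3 = 0: r = r^2 mod 41 = 25^2 = 10
  bit 4 = 0: r = r^2 mod 41 = 10^2 = 18
  bit 5 = 1: r = r^2 * 35 mod 41 = 18^2 * 35 = 37*35 = 24
  -> B = 24
s = B^a = 24^15 mod 41  (bits of 15 = 1111)
  bit 0 = 1: r = r^2 * 24 mod 41 = 1^2 * 24 = 1*24 = 24
  bit 1 = 1: r = r^2 * 24 mod 41 = 24^2 * 24 = 2*24 = 7
  bit 2 = 1: r = r^2 * 24 mod 41 = 7^2 * 24 = 8*24 = 28
  bit 3 = 1: r = r^2 * 24 mod 41 = 28^2 * 24 = 5*24 = 38
  -> s = B^a = 38

Answer: 38 24 38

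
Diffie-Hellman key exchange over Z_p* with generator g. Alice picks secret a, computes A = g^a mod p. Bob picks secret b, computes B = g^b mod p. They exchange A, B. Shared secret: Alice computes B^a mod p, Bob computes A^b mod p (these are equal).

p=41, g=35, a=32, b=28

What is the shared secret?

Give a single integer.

A = 35^32 mod 41  (bits of 32 = 100000)
  bit 0 = 1: r = r^2 * 35 mod 41 = 1^2 * 35 = 1*35 = 35
  bit 1 = 0: r = r^2 mod 41 = 35^2 = 36
  bit 2 = 0: r = r^2 mod 41 = 36^2 = 25
  bit 3 = 0: r = r^2 mod 41 = 25^2 = 10
  bit 4 = 0: r = r^2 mod 41 = 10^2 = 18
  bit 5 = 0: r = r^2 mod 41 = 18^2 = 37
  -> A = 37
B = 35^28 mod 41  (bits of 28 = 11100)
  bit 0 = 1: r = r^2 * 35 mod 41 = 1^2 * 35 = 1*35 = 35
  bit 1 = 1: r = r^2 * 35 mod 41 = 35^2 * 35 = 36*35 = 30
  bit 2 = 1: r = r^2 * 35 mod 41 = 30^2 * 35 = 39*35 = 12
  bit 3 = 0: r = r^2 mod 41 = 12^2 = 21
  bit 4 = 0: r = r^2 mod 41 = 21^2 = 31
  -> B = 31
s = B^a = 31^32 mod 41  (bits of 32 = 100000)
  bit 0 = 1: r = r^2 * 31 mod 41 = 1^2 * 31 = 1*31 = 31
  bit 1 = 0: r = r^2 mod 41 = 31^2 = 18
  bit 2 = 0: r = r^2 mod 41 = 18^2 = 37
  bit 3 = 0: r = r^2 mod 41 = 37^2 = 16
  bit 4 = 0: r = r^2 mod 41 = 16^2 = 10
  bit 5 = 0: r = r^2 mod 41 = 10^2 = 18
  -> s = B^a = 18

Answer: 18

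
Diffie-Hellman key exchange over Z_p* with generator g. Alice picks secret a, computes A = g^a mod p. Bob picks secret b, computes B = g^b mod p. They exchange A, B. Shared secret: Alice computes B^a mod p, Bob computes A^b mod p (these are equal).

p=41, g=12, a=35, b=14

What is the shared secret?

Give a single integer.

A = 12^35 mod 41  (bits of 35 = 100011)
  bit 0 = 1: r = r^2 * 12 mod 41 = 1^2 * 12 = 1*12 = 12
  bit 1 = 0: r = r^2 mod 41 = 12^2 = 21
  bit 2 = 0: r = r^2 mod 41 = 21^2 = 31
  bit 3 = 0: r = r^2 mod 41 = 31^2 = 18
  bit 4 = 1: r = r^2 * 12 mod 41 = 18^2 * 12 = 37*12 = 34
  bit 5 = 1: r = r^2 * 12 mod 41 = 34^2 * 12 = 8*12 = 14
  -> A = 14
B = 12^14 mod 41  (bits of 14 = 1110)
  bit 0 = 1: r = r^2 * 12 mod 41 = 1^2 * 12 = 1*12 = 12
  bit 1 = 1: r = r^2 * 12 mod 41 = 12^2 * 12 = 21*12 = 6
  bit 2 = 1: r = r^2 * 12 mod 41 = 6^2 * 12 = 36*12 = 22
  bit 3 = 0: r = r^2 mod 41 = 22^2 = 33
  -> B = 33
s = B^a = 33^35 mod 41  (bits of 35 = 100011)
  bit 0 = 1: r = r^2 * 33 mod 41 = 1^2 * 33 = 1*33 = 33
  bit 1 = 0: r = r^2 mod 41 = 33^2 = 23
  bit 2 = 0: r = r^2 mod 41 = 23^2 = 37
  bit 3 = 0: r = r^2 mod 41 = 37^2 = 16
  bit 4 = 1: r = r^2 * 33 mod 41 = 16^2 * 33 = 10*33 = 2
  bit 5 = 1: r = r^2 * 33 mod 41 = 2^2 * 33 = 4*33 = 9
  -> s = B^a = 9

Answer: 9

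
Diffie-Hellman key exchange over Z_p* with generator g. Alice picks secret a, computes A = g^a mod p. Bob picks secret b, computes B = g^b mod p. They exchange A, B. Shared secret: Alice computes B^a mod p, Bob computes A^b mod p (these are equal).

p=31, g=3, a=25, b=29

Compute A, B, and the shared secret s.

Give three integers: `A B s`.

A = 3^25 mod 31  (bits of 25 = 11001)
  bit 0 = 1: r = r^2 * 3 mod 31 = 1^2 * 3 = 1*3 = 3
  bit 1 = 1: r = r^2 * 3 mod 31 = 3^2 * 3 = 9*3 = 27
  bit 2 = 0: r = r^2 mod 31 = 27^2 = 16
  bit 3 = 0: r = r^2 mod 31 = 16^2 = 8
  bit 4 = 1: r = r^2 * 3 mod 31 = 8^2 * 3 = 2*3 = 6
  -> A = 6
B = 3^29 mod 31  (bits of 29 = 11101)
  bit 0 = 1: r = r^2 * 3 mod 31 = 1^2 * 3 = 1*3 = 3
  bit 1 = 1: r = r^2 * 3 mod 31 = 3^2 * 3 = 9*3 = 27
  bit 2 = 1: r = r^2 * 3 mod 31 = 27^2 * 3 = 16*3 = 17
  bit 3 = 0: r = r^2 mod 31 = 17^2 = 10
  bit 4 = 1: r = r^2 * 3 mod 31 = 10^2 * 3 = 7*3 = 21
  -> B = 21
s = B^a = 21^25 mod 31  (bits of 25 = 11001)
  bit 0 = 1: r = r^2 * 21 mod 31 = 1^2 * 21 = 1*21 = 21
  bit 1 = 1: r = r^2 * 21 mod 31 = 21^2 * 21 = 7*21 = 23
  bit 2 = 0: r = r^2 mod 31 = 23^2 = 2
  bit 3 = 0: r = r^2 mod 31 = 2^2 = 4
  bit 4 = 1: r = r^2 * 21 mod 31 = 4^2 * 21 = 16*21 = 26
  -> s = B^a = 26

Answer: 6 21 26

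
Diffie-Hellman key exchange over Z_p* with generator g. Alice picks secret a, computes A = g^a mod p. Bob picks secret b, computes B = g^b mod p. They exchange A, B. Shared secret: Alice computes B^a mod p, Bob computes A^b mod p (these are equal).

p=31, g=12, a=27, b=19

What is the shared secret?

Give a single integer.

A = 12^27 mod 31  (bits of 27 = 11011)
  bit 0 = 1: r = r^2 * 12 mod 31 = 1^2 * 12 = 1*12 = 12
  bit 1 = 1: r = r^2 * 12 mod 31 = 12^2 * 12 = 20*12 = 23
  bit 2 = 0: r = r^2 mod 31 = 23^2 = 2
  bit 3 = 1: r = r^2 * 12 mod 31 = 2^2 * 12 = 4*12 = 17
  bit 4 = 1: r = r^2 * 12 mod 31 = 17^2 * 12 = 10*12 = 27
  -> A = 27
B = 12^19 mod 31  (bits of 19 = 10011)
  bit 0 = 1: r = r^2 * 12 mod 31 = 1^2 * 12 = 1*12 = 12
  bit 1 = 0: r = r^2 mod 31 = 12^2 = 20
  bit 2 = 0: r = r^2 mod 31 = 20^2 = 28
  bit 3 = 1: r = r^2 * 12 mod 31 = 28^2 * 12 = 9*12 = 15
  bit 4 = 1: r = r^2 * 12 mod 31 = 15^2 * 12 = 8*12 = 3
  -> B = 3
s = B^a = 3^27 mod 31  (bits of 27 = 11011)
  bit 0 = 1: r = r^2 * 3 mod 31 = 1^2 * 3 = 1*3 = 3
  bit 1 = 1: r = r^2 * 3 mod 31 = 3^2 * 3 = 9*3 = 27
  bit 2 = 0: r = r^2 mod 31 = 27^2 = 16
  bit 3 = 1: r = r^2 * 3 mod 31 = 16^2 * 3 = 8*3 = 24
  bit 4 = 1: r = r^2 * 3 mod 31 = 24^2 * 3 = 18*3 = 23
  -> s = B^a = 23

Answer: 23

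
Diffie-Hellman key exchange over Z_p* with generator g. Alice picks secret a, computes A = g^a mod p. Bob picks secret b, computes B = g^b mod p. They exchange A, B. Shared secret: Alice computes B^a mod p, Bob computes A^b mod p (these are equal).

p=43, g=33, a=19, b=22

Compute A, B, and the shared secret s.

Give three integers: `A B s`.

A = 33^19 mod 43  (bits of 19 = 10011)
  bit 0 = 1: r = r^2 * 33 mod 43 = 1^2 * 33 = 1*33 = 33
  bit 1 = 0: r = r^2 mod 43 = 33^2 = 14
  bit 2 = 0: r = r^2 mod 43 = 14^2 = 24
  bit 3 = 1: r = r^2 * 33 mod 43 = 24^2 * 33 = 17*33 = 2
  bit 4 = 1: r = r^2 * 33 mod 43 = 2^2 * 33 = 4*33 = 3
  -> A = 3
B = 33^22 mod 43  (bits of 22 = 10110)
  bit 0 = 1: r = r^2 * 33 mod 43 = 1^2 * 33 = 1*33 = 33
  bit 1 = 0: r = r^2 mod 43 = 33^2 = 14
  bit 2 = 1: r = r^2 * 33 mod 43 = 14^2 * 33 = 24*33 = 18
  bit 3 = 1: r = r^2 * 33 mod 43 = 18^2 * 33 = 23*33 = 28
  bit 4 = 0: r = r^2 mod 43 = 28^2 = 10
  -> B = 10
s = B^a = 10^19 mod 43  (bits of 19 = 10011)
  bit 0 = 1: r = r^2 * 10 mod 43 = 1^2 * 10 = 1*10 = 10
  bit 1 = 0: r = r^2 mod 43 = 10^2 = 14
  bit 2 = 0: r = r^2 mod 43 = 14^2 = 24
  bit 3 = 1: r = r^2 * 10 mod 43 = 24^2 * 10 = 17*10 = 41
  bit 4 = 1: r = r^2 * 10 mod 43 = 41^2 * 10 = 4*10 = 40
  -> s = B^a = 40

Answer: 3 10 40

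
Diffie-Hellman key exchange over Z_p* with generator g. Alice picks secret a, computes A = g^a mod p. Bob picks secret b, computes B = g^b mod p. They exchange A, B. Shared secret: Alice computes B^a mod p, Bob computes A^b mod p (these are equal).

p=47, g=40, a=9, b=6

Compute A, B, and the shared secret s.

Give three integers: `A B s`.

A = 40^9 mod 47  (bits of 9 = 1001)
  bit 0 = 1: r = r^2 * 40 mod 47 = 1^2 * 40 = 1*40 = 40
  bit 1 = 0: r = r^2 mod 47 = 40^2 = 2
  bit 2 = 0: r = r^2 mod 47 = 2^2 = 4
  bit 3 = 1: r = r^2 * 40 mod 47 = 4^2 * 40 = 16*40 = 29
  -> A = 29
B = 40^6 mod 47  (bits of 6 = 110)
  bit 0 = 1: r = r^2 * 40 mod 47 = 1^2 * 40 = 1*40 = 40
  bit 1 = 1: r = r^2 * 40 mod 47 = 40^2 * 40 = 2*40 = 33
  bit 2 = 0: r = r^2 mod 47 = 33^2 = 8
  -> B = 8
s = B^a = 8^9 mod 47  (bits of 9 = 1001)
  bit 0 = 1: r = r^2 * 8 mod 47 = 1^2 * 8 = 1*8 = 8
  bit 1 = 0: r = r^2 mod 47 = 8^2 = 17
  bit 2 = 0: r = r^2 mod 47 = 17^2 = 7
  bit 3 = 1: r = r^2 * 8 mod 47 = 7^2 * 8 = 2*8 = 16
  -> s = B^a = 16

Answer: 29 8 16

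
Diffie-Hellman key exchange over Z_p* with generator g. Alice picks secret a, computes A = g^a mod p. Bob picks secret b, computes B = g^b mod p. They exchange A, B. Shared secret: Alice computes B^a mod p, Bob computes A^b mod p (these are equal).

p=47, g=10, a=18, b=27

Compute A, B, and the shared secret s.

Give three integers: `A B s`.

Answer: 3 11 34

Derivation:
A = 10^18 mod 47  (bits of 18 = 10010)
  bit 0 = 1: r = r^2 * 10 mod 47 = 1^2 * 10 = 1*10 = 10
  bit 1 = 0: r = r^2 mod 47 = 10^2 = 6
  bit 2 = 0: r = r^2 mod 47 = 6^2 = 36
  bit 3 = 1: r = r^2 * 10 mod 47 = 36^2 * 10 = 27*10 = 35
  bit 4 = 0: r = r^2 mod 47 = 35^2 = 3
  -> A = 3
B = 10^27 mod 47  (bits of 27 = 11011)
  bit 0 = 1: r = r^2 * 10 mod 47 = 1^2 * 10 = 1*10 = 10
  bit 1 = 1: r = r^2 * 10 mod 47 = 10^2 * 10 = 6*10 = 13
  bit 2 = 0: r = r^2 mod 47 = 13^2 = 28
  bit 3 = 1: r = r^2 * 10 mod 47 = 28^2 * 10 = 32*10 = 38
  bit 4 = 1: r = r^2 * 10 mod 47 = 38^2 * 10 = 34*10 = 11
  -> B = 11
s = B^a = 11^18 mod 47  (bits of 18 = 10010)
  bit 0 = 1: r = r^2 * 11 mod 47 = 1^2 * 11 = 1*11 = 11
  bit 1 = 0: r = r^2 mod 47 = 11^2 = 27
  bit 2 = 0: r = r^2 mod 47 = 27^2 = 24
  bit 3 = 1: r = r^2 * 11 mod 47 = 24^2 * 11 = 12*11 = 38
  bit 4 = 0: r = r^2 mod 47 = 38^2 = 34
  -> s = B^a = 34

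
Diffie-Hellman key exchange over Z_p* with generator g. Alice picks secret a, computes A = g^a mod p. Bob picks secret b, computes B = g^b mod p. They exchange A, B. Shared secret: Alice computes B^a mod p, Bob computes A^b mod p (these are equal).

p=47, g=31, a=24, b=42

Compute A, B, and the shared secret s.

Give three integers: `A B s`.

A = 31^24 mod 47  (bits of 24 = 11000)
  bit 0 = 1: r = r^2 * 31 mod 47 = 1^2 * 31 = 1*31 = 31
  bit 1 = 1: r = r^2 * 31 mod 47 = 31^2 * 31 = 21*31 = 40
  bit 2 = 0: r = r^2 mod 47 = 40^2 = 2
  bit 3 = 0: r = r^2 mod 47 = 2^2 = 4
  bit 4 = 0: r = r^2 mod 47 = 4^2 = 16
  -> A = 16
B = 31^42 mod 47  (bits of 42 = 101010)
  bit 0 = 1: r = r^2 * 31 mod 47 = 1^2 * 31 = 1*31 = 31
  bit 1 = 0: r = r^2 mod 47 = 31^2 = 21
  bit 2 = 1: r = r^2 * 31 mod 47 = 21^2 * 31 = 18*31 = 41
  bit 3 = 0: r = r^2 mod 47 = 41^2 = 36
  bit 4 = 1: r = r^2 * 31 mod 47 = 36^2 * 31 = 27*31 = 38
  bit 5 = 0: r = r^2 mod 47 = 38^2 = 34
  -> B = 34
s = B^a = 34^24 mod 47  (bits of 24 = 11000)
  bit 0 = 1: r = r^2 * 34 mod 47 = 1^2 * 34 = 1*34 = 34
  bit 1 = 1: r = r^2 * 34 mod 47 = 34^2 * 34 = 28*34 = 12
  bit 2 = 0: r = r^2 mod 47 = 12^2 = 3
  bit 3 = 0: r = r^2 mod 47 = 3^2 = 9
  bit 4 = 0: r = r^2 mod 47 = 9^2 = 34
  -> s = B^a = 34

Answer: 16 34 34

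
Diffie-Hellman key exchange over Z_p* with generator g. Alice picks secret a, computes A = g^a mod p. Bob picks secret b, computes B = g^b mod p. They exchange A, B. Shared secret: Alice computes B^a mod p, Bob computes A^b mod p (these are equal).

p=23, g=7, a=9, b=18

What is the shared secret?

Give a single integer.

A = 7^9 mod 23  (bits of 9 = 1001)
  bit 0 = 1: r = r^2 * 7 mod 23 = 1^2 * 7 = 1*7 = 7
  bit 1 = 0: r = r^2 mod 23 = 7^2 = 3
  bit 2 = 0: r = r^2 mod 23 = 3^2 = 9
  bit 3 = 1: r = r^2 * 7 mod 23 = 9^2 * 7 = 12*7 = 15
  -> A = 15
B = 7^18 mod 23  (bits of 18 = 10010)
  bit 0 = 1: r = r^2 * 7 mod 23 = 1^2 * 7 = 1*7 = 7
  bit 1 = 0: r = r^2 mod 23 = 7^2 = 3
  bit 2 = 0: r = r^2 mod 23 = 3^2 = 9
  bit 3 = 1: r = r^2 * 7 mod 23 = 9^2 * 7 = 12*7 = 15
  bit 4 = 0: r = r^2 mod 23 = 15^2 = 18
  -> B = 18
s = B^a = 18^9 mod 23  (bits of 9 = 1001)
  bit 0 = 1: r = r^2 * 18 mod 23 = 1^2 * 18 = 1*18 = 18
  bit 1 = 0: r = r^2 mod 23 = 18^2 = 2
  bit 2 = 0: r = r^2 mod 23 = 2^2 = 4
  bit 3 = 1: r = r^2 * 18 mod 23 = 4^2 * 18 = 16*18 = 12
  -> s = B^a = 12

Answer: 12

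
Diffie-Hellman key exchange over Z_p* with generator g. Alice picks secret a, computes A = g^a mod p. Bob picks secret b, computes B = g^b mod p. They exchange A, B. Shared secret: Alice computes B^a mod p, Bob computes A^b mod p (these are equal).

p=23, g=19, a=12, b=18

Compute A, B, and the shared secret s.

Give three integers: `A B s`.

A = 19^12 mod 23  (bits of 12 = 1100)
  bit 0 = 1: r = r^2 * 19 mod 23 = 1^2 * 19 = 1*19 = 19
  bit 1 = 1: r = r^2 * 19 mod 23 = 19^2 * 19 = 16*19 = 5
  bit 2 = 0: r = r^2 mod 23 = 5^2 = 2
  bit 3 = 0: r = r^2 mod 23 = 2^2 = 4
  -> A = 4
B = 19^18 mod 23  (bits of 18 = 10010)
  bit 0 = 1: r = r^2 * 19 mod 23 = 1^2 * 19 = 1*19 = 19
  bit 1 = 0: r = r^2 mod 23 = 19^2 = 16
  bit 2 = 0: r = r^2 mod 23 = 16^2 = 3
  bit 3 = 1: r = r^2 * 19 mod 23 = 3^2 * 19 = 9*19 = 10
  bit 4 = 0: r = r^2 mod 23 = 10^2 = 8
  -> B = 8
s = B^a = 8^12 mod 23  (bits of 12 = 1100)
  bit 0 = 1: r = r^2 * 8 mod 23 = 1^2 * 8 = 1*8 = 8
  bit 1 = 1: r = r^2 * 8 mod 23 = 8^2 * 8 = 18*8 = 6
  bit 2 = 0: r = r^2 mod 23 = 6^2 = 13
  bit 3 = 0: r = r^2 mod 23 = 13^2 = 8
  -> s = B^a = 8

Answer: 4 8 8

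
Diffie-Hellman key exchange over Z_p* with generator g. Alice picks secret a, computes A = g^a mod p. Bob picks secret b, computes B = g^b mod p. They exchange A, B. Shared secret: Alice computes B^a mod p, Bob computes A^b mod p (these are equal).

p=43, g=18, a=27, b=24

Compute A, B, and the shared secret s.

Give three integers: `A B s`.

A = 18^27 mod 43  (bits of 27 = 11011)
  bit 0 = 1: r = r^2 * 18 mod 43 = 1^2 * 18 = 1*18 = 18
  bit 1 = 1: r = r^2 * 18 mod 43 = 18^2 * 18 = 23*18 = 27
  bit 2 = 0: r = r^2 mod 43 = 27^2 = 41
  bit 3 = 1: r = r^2 * 18 mod 43 = 41^2 * 18 = 4*18 = 29
  bit 4 = 1: r = r^2 * 18 mod 43 = 29^2 * 18 = 24*18 = 2
  -> A = 2
B = 18^24 mod 43  (bits of 24 = 11000)
  bit 0 = 1: r = r^2 * 18 mod 43 = 1^2 * 18 = 1*18 = 18
  bit 1 = 1: r = r^2 * 18 mod 43 = 18^2 * 18 = 23*18 = 27
  bit 2 = 0: r = r^2 mod 43 = 27^2 = 41
  bit 3 = 0: r = r^2 mod 43 = 41^2 = 4
  bit 4 = 0: r = r^2 mod 43 = 4^2 = 16
  -> B = 16
s = B^a = 16^27 mod 43  (bits of 27 = 11011)
  bit 0 = 1: r = r^2 * 16 mod 43 = 1^2 * 16 = 1*16 = 16
  bit 1 = 1: r = r^2 * 16 mod 43 = 16^2 * 16 = 41*16 = 11
  bit 2 = 0: r = r^2 mod 43 = 11^2 = 35
  bit 3 = 1: r = r^2 * 16 mod 43 = 35^2 * 16 = 21*16 = 35
  bit 4 = 1: r = r^2 * 16 mod 43 = 35^2 * 16 = 21*16 = 35
  -> s = B^a = 35

Answer: 2 16 35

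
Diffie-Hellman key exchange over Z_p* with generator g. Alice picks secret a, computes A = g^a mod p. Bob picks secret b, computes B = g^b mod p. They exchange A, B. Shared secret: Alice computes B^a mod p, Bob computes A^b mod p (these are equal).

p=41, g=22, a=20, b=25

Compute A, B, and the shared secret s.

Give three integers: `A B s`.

A = 22^20 mod 41  (bits of 20 = 10100)
  bit 0 = 1: r = r^2 * 22 mod 41 = 1^2 * 22 = 1*22 = 22
  bit 1 = 0: r = r^2 mod 41 = 22^2 = 33
  bit 2 = 1: r = r^2 * 22 mod 41 = 33^2 * 22 = 23*22 = 14
  bit 3 = 0: r = r^2 mod 41 = 14^2 = 32
  bit 4 = 0: r = r^2 mod 41 = 32^2 = 40
  -> A = 40
B = 22^25 mod 41  (bits of 25 = 11001)
  bit 0 = 1: r = r^2 * 22 mod 41 = 1^2 * 22 = 1*22 = 22
  bit 1 = 1: r = r^2 * 22 mod 41 = 22^2 * 22 = 33*22 = 29
  bit 2 = 0: r = r^2 mod 41 = 29^2 = 21
  bit 3 = 0: r = r^2 mod 41 = 21^2 = 31
  bit 4 = 1: r = r^2 * 22 mod 41 = 31^2 * 22 = 18*22 = 27
  -> B = 27
s = B^a = 27^20 mod 41  (bits of 20 = 10100)
  bit 0 = 1: r = r^2 * 27 mod 41 = 1^2 * 27 = 1*27 = 27
  bit 1 = 0: r = r^2 mod 41 = 27^2 = 32
  bit 2 = 1: r = r^2 * 27 mod 41 = 32^2 * 27 = 40*27 = 14
  bit 3 = 0: r = r^2 mod 41 = 14^2 = 32
  bit 4 = 0: r = r^2 mod 41 = 32^2 = 40
  -> s = B^a = 40

Answer: 40 27 40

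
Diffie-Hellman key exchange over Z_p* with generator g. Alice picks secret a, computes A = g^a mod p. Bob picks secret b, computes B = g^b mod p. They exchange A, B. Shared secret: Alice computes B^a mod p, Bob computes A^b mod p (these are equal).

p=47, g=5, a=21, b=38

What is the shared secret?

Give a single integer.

Answer: 17

Derivation:
A = 5^21 mod 47  (bits of 21 = 10101)
  bit 0 = 1: r = r^2 * 5 mod 47 = 1^2 * 5 = 1*5 = 5
  bit 1 = 0: r = r^2 mod 47 = 5^2 = 25
  bit 2 = 1: r = r^2 * 5 mod 47 = 25^2 * 5 = 14*5 = 23
  bit 3 = 0: r = r^2 mod 47 = 23^2 = 12
  bit 4 = 1: r = r^2 * 5 mod 47 = 12^2 * 5 = 3*5 = 15
  -> A = 15
B = 5^38 mod 47  (bits of 38 = 100110)
  bit 0 = 1: r = r^2 * 5 mod 47 = 1^2 * 5 = 1*5 = 5
  bit 1 = 0: r = r^2 mod 47 = 5^2 = 25
  bit 2 = 0: r = r^2 mod 47 = 25^2 = 14
  bit 3 = 1: r = r^2 * 5 mod 47 = 14^2 * 5 = 8*5 = 40
  bit 4 = 1: r = r^2 * 5 mod 47 = 40^2 * 5 = 2*5 = 10
  bit 5 = 0: r = r^2 mod 47 = 10^2 = 6
  -> B = 6
s = B^a = 6^21 mod 47  (bits of 21 = 10101)
  bit 0 = 1: r = r^2 * 6 mod 47 = 1^2 * 6 = 1*6 = 6
  bit 1 = 0: r = r^2 mod 47 = 6^2 = 36
  bit 2 = 1: r = r^2 * 6 mod 47 = 36^2 * 6 = 27*6 = 21
  bit 3 = 0: r = r^2 mod 47 = 21^2 = 18
  bit 4 = 1: r = r^2 * 6 mod 47 = 18^2 * 6 = 42*6 = 17
  -> s = B^a = 17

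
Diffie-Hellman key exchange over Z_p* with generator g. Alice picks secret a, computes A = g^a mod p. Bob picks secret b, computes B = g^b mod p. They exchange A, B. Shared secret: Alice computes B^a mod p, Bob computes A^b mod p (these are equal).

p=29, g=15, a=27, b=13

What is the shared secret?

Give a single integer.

Answer: 14

Derivation:
A = 15^27 mod 29  (bits of 27 = 11011)
  bit 0 = 1: r = r^2 * 15 mod 29 = 1^2 * 15 = 1*15 = 15
  bit 1 = 1: r = r^2 * 15 mod 29 = 15^2 * 15 = 22*15 = 11
  bit 2 = 0: r = r^2 mod 29 = 11^2 = 5
  bit 3 = 1: r = r^2 * 15 mod 29 = 5^2 * 15 = 25*15 = 27
  bit 4 = 1: r = r^2 * 15 mod 29 = 27^2 * 15 = 4*15 = 2
  -> A = 2
B = 15^13 mod 29  (bits of 13 = 1101)
  bit 0 = 1: r = r^2 * 15 mod 29 = 1^2 * 15 = 1*15 = 15
  bit 1 = 1: r = r^2 * 15 mod 29 = 15^2 * 15 = 22*15 = 11
  bit 2 = 0: r = r^2 mod 29 = 11^2 = 5
  bit 3 = 1: r = r^2 * 15 mod 29 = 5^2 * 15 = 25*15 = 27
  -> B = 27
s = B^a = 27^27 mod 29  (bits of 27 = 11011)
  bit 0 = 1: r = r^2 * 27 mod 29 = 1^2 * 27 = 1*27 = 27
  bit 1 = 1: r = r^2 * 27 mod 29 = 27^2 * 27 = 4*27 = 21
  bit 2 = 0: r = r^2 mod 29 = 21^2 = 6
  bit 3 = 1: r = r^2 * 27 mod 29 = 6^2 * 27 = 7*27 = 15
  bit 4 = 1: r = r^2 * 27 mod 29 = 15^2 * 27 = 22*27 = 14
  -> s = B^a = 14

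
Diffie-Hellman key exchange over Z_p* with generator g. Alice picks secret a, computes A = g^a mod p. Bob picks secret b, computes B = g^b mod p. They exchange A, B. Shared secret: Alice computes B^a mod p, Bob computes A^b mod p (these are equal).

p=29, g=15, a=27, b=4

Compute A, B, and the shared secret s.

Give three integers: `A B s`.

Answer: 2 20 16

Derivation:
A = 15^27 mod 29  (bits of 27 = 11011)
  bit 0 = 1: r = r^2 * 15 mod 29 = 1^2 * 15 = 1*15 = 15
  bit 1 = 1: r = r^2 * 15 mod 29 = 15^2 * 15 = 22*15 = 11
  bit 2 = 0: r = r^2 mod 29 = 11^2 = 5
  bit 3 = 1: r = r^2 * 15 mod 29 = 5^2 * 15 = 25*15 = 27
  bit 4 = 1: r = r^2 * 15 mod 29 = 27^2 * 15 = 4*15 = 2
  -> A = 2
B = 15^4 mod 29  (bits of 4 = 100)
  bit 0 = 1: r = r^2 * 15 mod 29 = 1^2 * 15 = 1*15 = 15
  bit 1 = 0: r = r^2 mod 29 = 15^2 = 22
  bit 2 = 0: r = r^2 mod 29 = 22^2 = 20
  -> B = 20
s = B^a = 20^27 mod 29  (bits of 27 = 11011)
  bit 0 = 1: r = r^2 * 20 mod 29 = 1^2 * 20 = 1*20 = 20
  bit 1 = 1: r = r^2 * 20 mod 29 = 20^2 * 20 = 23*20 = 25
  bit 2 = 0: r = r^2 mod 29 = 25^2 = 16
  bit 3 = 1: r = r^2 * 20 mod 29 = 16^2 * 20 = 24*20 = 16
  bit 4 = 1: r = r^2 * 20 mod 29 = 16^2 * 20 = 24*20 = 16
  -> s = B^a = 16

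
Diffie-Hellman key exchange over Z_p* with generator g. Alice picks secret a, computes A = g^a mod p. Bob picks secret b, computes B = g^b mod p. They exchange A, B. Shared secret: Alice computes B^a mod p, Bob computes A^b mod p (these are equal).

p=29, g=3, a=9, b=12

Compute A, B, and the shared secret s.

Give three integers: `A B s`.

A = 3^9 mod 29  (bits of 9 = 1001)
  bit 0 = 1: r = r^2 * 3 mod 29 = 1^2 * 3 = 1*3 = 3
  bit 1 = 0: r = r^2 mod 29 = 3^2 = 9
  bit 2 = 0: r = r^2 mod 29 = 9^2 = 23
  bit 3 = 1: r = r^2 * 3 mod 29 = 23^2 * 3 = 7*3 = 21
  -> A = 21
B = 3^12 mod 29  (bits of 12 = 1100)
  bit 0 = 1: r = r^2 * 3 mod 29 = 1^2 * 3 = 1*3 = 3
  bit 1 = 1: r = r^2 * 3 mod 29 = 3^2 * 3 = 9*3 = 27
  bit 2 = 0: r = r^2 mod 29 = 27^2 = 4
  bit 3 = 0: r = r^2 mod 29 = 4^2 = 16
  -> B = 16
s = B^a = 16^9 mod 29  (bits of 9 = 1001)
  bit 0 = 1: r = r^2 * 16 mod 29 = 1^2 * 16 = 1*16 = 16
  bit 1 = 0: r = r^2 mod 29 = 16^2 = 24
  bit 2 = 0: r = r^2 mod 29 = 24^2 = 25
  bit 3 = 1: r = r^2 * 16 mod 29 = 25^2 * 16 = 16*16 = 24
  -> s = B^a = 24

Answer: 21 16 24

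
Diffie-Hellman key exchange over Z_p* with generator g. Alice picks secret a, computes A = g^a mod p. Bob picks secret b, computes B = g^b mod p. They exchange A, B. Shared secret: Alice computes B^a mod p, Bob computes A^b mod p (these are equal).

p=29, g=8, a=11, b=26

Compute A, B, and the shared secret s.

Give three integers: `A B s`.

A = 8^11 mod 29  (bits of 11 = 1011)
  bit 0 = 1: r = r^2 * 8 mod 29 = 1^2 * 8 = 1*8 = 8
  bit 1 = 0: r = r^2 mod 29 = 8^2 = 6
  bit 2 = 1: r = r^2 * 8 mod 29 = 6^2 * 8 = 7*8 = 27
  bit 3 = 1: r = r^2 * 8 mod 29 = 27^2 * 8 = 4*8 = 3
  -> A = 3
B = 8^26 mod 29  (bits of 26 = 11010)
  bit 0 = 1: r = r^2 * 8 mod 29 = 1^2 * 8 = 1*8 = 8
  bit 1 = 1: r = r^2 * 8 mod 29 = 8^2 * 8 = 6*8 = 19
  bit 2 = 0: r = r^2 mod 29 = 19^2 = 13
  bit 3 = 1: r = r^2 * 8 mod 29 = 13^2 * 8 = 24*8 = 18
  bit 4 = 0: r = r^2 mod 29 = 18^2 = 5
  -> B = 5
s = B^a = 5^11 mod 29  (bits of 11 = 1011)
  bit 0 = 1: r = r^2 * 5 mod 29 = 1^2 * 5 = 1*5 = 5
  bit 1 = 0: r = r^2 mod 29 = 5^2 = 25
  bit 2 = 1: r = r^2 * 5 mod 29 = 25^2 * 5 = 16*5 = 22
  bit 3 = 1: r = r^2 * 5 mod 29 = 22^2 * 5 = 20*5 = 13
  -> s = B^a = 13

Answer: 3 5 13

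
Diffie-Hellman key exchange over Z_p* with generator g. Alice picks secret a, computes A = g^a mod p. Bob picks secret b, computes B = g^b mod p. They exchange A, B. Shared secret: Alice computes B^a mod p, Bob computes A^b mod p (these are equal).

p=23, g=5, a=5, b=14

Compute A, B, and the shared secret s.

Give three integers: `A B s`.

A = 5^5 mod 23  (bits of 5 = 101)
  bit 0 = 1: r = r^2 * 5 mod 23 = 1^2 * 5 = 1*5 = 5
  bit 1 = 0: r = r^2 mod 23 = 5^2 = 2
  bit 2 = 1: r = r^2 * 5 mod 23 = 2^2 * 5 = 4*5 = 20
  -> A = 20
B = 5^14 mod 23  (bits of 14 = 1110)
  bit 0 = 1: r = r^2 * 5 mod 23 = 1^2 * 5 = 1*5 = 5
  bit 1 = 1: r = r^2 * 5 mod 23 = 5^2 * 5 = 2*5 = 10
  bit 2 = 1: r = r^2 * 5 mod 23 = 10^2 * 5 = 8*5 = 17
  bit 3 = 0: r = r^2 mod 23 = 17^2 = 13
  -> B = 13
s = B^a = 13^5 mod 23  (bits of 5 = 101)
  bit 0 = 1: r = r^2 * 13 mod 23 = 1^2 * 13 = 1*13 = 13
  bit 1 = 0: r = r^2 mod 23 = 13^2 = 8
  bit 2 = 1: r = r^2 * 13 mod 23 = 8^2 * 13 = 18*13 = 4
  -> s = B^a = 4

Answer: 20 13 4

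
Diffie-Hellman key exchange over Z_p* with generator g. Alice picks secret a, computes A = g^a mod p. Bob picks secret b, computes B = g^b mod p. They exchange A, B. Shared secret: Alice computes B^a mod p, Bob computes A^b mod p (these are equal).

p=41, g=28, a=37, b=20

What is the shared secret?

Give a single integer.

Answer: 40

Derivation:
A = 28^37 mod 41  (bits of 37 = 100101)
  bit 0 = 1: r = r^2 * 28 mod 41 = 1^2 * 28 = 1*28 = 28
  bit 1 = 0: r = r^2 mod 41 = 28^2 = 5
  bit 2 = 0: r = r^2 mod 41 = 5^2 = 25
  bit 3 = 1: r = r^2 * 28 mod 41 = 25^2 * 28 = 10*28 = 34
  bit 4 = 0: r = r^2 mod 41 = 34^2 = 8
  bit 5 = 1: r = r^2 * 28 mod 41 = 8^2 * 28 = 23*28 = 29
  -> A = 29
B = 28^20 mod 41  (bits of 20 = 10100)
  bit 0 = 1: r = r^2 * 28 mod 41 = 1^2 * 28 = 1*28 = 28
  bit 1 = 0: r = r^2 mod 41 = 28^2 = 5
  bit 2 = 1: r = r^2 * 28 mod 41 = 5^2 * 28 = 25*28 = 3
  bit 3 = 0: r = r^2 mod 41 = 3^2 = 9
  bit 4 = 0: r = r^2 mod 41 = 9^2 = 40
  -> B = 40
s = B^a = 40^37 mod 41  (bits of 37 = 100101)
  bit 0 = 1: r = r^2 * 40 mod 41 = 1^2 * 40 = 1*40 = 40
  bit 1 = 0: r = r^2 mod 41 = 40^2 = 1
  bit 2 = 0: r = r^2 mod 41 = 1^2 = 1
  bit 3 = 1: r = r^2 * 40 mod 41 = 1^2 * 40 = 1*40 = 40
  bit 4 = 0: r = r^2 mod 41 = 40^2 = 1
  bit 5 = 1: r = r^2 * 40 mod 41 = 1^2 * 40 = 1*40 = 40
  -> s = B^a = 40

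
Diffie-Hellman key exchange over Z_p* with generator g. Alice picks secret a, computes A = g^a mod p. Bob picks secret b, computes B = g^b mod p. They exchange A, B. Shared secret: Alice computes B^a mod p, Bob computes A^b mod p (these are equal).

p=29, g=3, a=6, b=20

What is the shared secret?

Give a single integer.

A = 3^6 mod 29  (bits of 6 = 110)
  bit 0 = 1: r = r^2 * 3 mod 29 = 1^2 * 3 = 1*3 = 3
  bit 1 = 1: r = r^2 * 3 mod 29 = 3^2 * 3 = 9*3 = 27
  bit 2 = 0: r = r^2 mod 29 = 27^2 = 4
  -> A = 4
B = 3^20 mod 29  (bits of 20 = 10100)
  bit 0 = 1: r = r^2 * 3 mod 29 = 1^2 * 3 = 1*3 = 3
  bit 1 = 0: r = r^2 mod 29 = 3^2 = 9
  bit 2 = 1: r = r^2 * 3 mod 29 = 9^2 * 3 = 23*3 = 11
  bit 3 = 0: r = r^2 mod 29 = 11^2 = 5
  bit 4 = 0: r = r^2 mod 29 = 5^2 = 25
  -> B = 25
s = B^a = 25^6 mod 29  (bits of 6 = 110)
  bit 0 = 1: r = r^2 * 25 mod 29 = 1^2 * 25 = 1*25 = 25
  bit 1 = 1: r = r^2 * 25 mod 29 = 25^2 * 25 = 16*25 = 23
  bit 2 = 0: r = r^2 mod 29 = 23^2 = 7
  -> s = B^a = 7

Answer: 7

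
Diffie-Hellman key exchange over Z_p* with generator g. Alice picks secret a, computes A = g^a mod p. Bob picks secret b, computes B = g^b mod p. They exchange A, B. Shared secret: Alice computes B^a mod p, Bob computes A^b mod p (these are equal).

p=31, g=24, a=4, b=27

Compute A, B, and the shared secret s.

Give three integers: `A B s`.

A = 24^4 mod 31  (bits of 4 = 100)
  bit 0 = 1: r = r^2 * 24 mod 31 = 1^2 * 24 = 1*24 = 24
  bit 1 = 0: r = r^2 mod 31 = 24^2 = 18
  bit 2 = 0: r = r^2 mod 31 = 18^2 = 14
  -> A = 14
B = 24^27 mod 31  (bits of 27 = 11011)
  bit 0 = 1: r = r^2 * 24 mod 31 = 1^2 * 24 = 1*24 = 24
  bit 1 = 1: r = r^2 * 24 mod 31 = 24^2 * 24 = 18*24 = 29
  bit 2 = 0: r = r^2 mod 31 = 29^2 = 4
  bit 3 = 1: r = r^2 * 24 mod 31 = 4^2 * 24 = 16*24 = 12
  bit 4 = 1: r = r^2 * 24 mod 31 = 12^2 * 24 = 20*24 = 15
  -> B = 15
s = B^a = 15^4 mod 31  (bits of 4 = 100)
  bit 0 = 1: r = r^2 * 15 mod 31 = 1^2 * 15 = 1*15 = 15
  bit 1 = 0: r = r^2 mod 31 = 15^2 = 8
  bit 2 = 0: r = r^2 mod 31 = 8^2 = 2
  -> s = B^a = 2

Answer: 14 15 2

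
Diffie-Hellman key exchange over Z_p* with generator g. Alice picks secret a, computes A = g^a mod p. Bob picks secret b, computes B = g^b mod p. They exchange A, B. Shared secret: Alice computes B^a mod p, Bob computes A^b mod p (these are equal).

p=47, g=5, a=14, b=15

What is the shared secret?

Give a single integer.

A = 5^14 mod 47  (bits of 14 = 1110)
  bit 0 = 1: r = r^2 * 5 mod 47 = 1^2 * 5 = 1*5 = 5
  bit 1 = 1: r = r^2 * 5 mod 47 = 5^2 * 5 = 25*5 = 31
  bit 2 = 1: r = r^2 * 5 mod 47 = 31^2 * 5 = 21*5 = 11
  bit 3 = 0: r = r^2 mod 47 = 11^2 = 27
  -> A = 27
B = 5^15 mod 47  (bits of 15 = 1111)
  bit 0 = 1: r = r^2 * 5 mod 47 = 1^2 * 5 = 1*5 = 5
  bit 1 = 1: r = r^2 * 5 mod 47 = 5^2 * 5 = 25*5 = 31
  bit 2 = 1: r = r^2 * 5 mod 47 = 31^2 * 5 = 21*5 = 11
  bit 3 = 1: r = r^2 * 5 mod 47 = 11^2 * 5 = 27*5 = 41
  -> B = 41
s = B^a = 41^14 mod 47  (bits of 14 = 1110)
  bit 0 = 1: r = r^2 * 41 mod 47 = 1^2 * 41 = 1*41 = 41
  bit 1 = 1: r = r^2 * 41 mod 47 = 41^2 * 41 = 36*41 = 19
  bit 2 = 1: r = r^2 * 41 mod 47 = 19^2 * 41 = 32*41 = 43
  bit 3 = 0: r = r^2 mod 47 = 43^2 = 16
  -> s = B^a = 16

Answer: 16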